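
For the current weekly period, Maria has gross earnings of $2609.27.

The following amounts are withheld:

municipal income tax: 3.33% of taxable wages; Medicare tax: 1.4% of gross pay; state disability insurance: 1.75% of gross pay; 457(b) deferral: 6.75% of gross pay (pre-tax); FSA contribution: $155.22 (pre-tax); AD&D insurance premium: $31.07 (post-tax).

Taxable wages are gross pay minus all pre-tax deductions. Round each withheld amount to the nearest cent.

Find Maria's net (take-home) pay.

$2088.81

FSA contribution: $155.22
457(b) deferral: $2609.27 × 0.0675 = $176.13
Pre-tax total = $155.22 + $176.13 = $331.35
Taxable wages = $2609.27 − $331.35 = $2277.92
Municipal income tax: $2277.92 × 0.0333 = $75.85
State disability insurance: $2609.27 × 0.0175 = $45.66
Medicare tax: $2609.27 × 0.014 = $36.53
AD&D insurance premium: $31.07
Total deductions = $155.22 + $176.13 + $75.85 + $45.66 + $36.53 + $31.07 = $520.46
Net pay = $2609.27 − $520.46 = $2088.81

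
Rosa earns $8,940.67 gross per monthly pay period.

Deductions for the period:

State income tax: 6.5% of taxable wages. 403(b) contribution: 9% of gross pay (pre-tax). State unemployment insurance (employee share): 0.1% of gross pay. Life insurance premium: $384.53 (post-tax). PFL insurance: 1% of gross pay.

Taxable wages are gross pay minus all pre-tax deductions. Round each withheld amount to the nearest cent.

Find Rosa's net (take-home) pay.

403(b) contribution: $8,940.67 × 0.09 = $804.66
Taxable wages = $8,940.67 − $804.66 = $8,136.01
State income tax: $8,136.01 × 0.065 = $528.84
State unemployment insurance (employee share): $8,940.67 × 0.001 = $8.94
PFL insurance: $8,940.67 × 0.01 = $89.41
Life insurance premium: $384.53
Total deductions = $804.66 + $528.84 + $8.94 + $89.41 + $384.53 = $1,816.38
Net pay = $8,940.67 − $1,816.38 = $7,124.29

$7,124.29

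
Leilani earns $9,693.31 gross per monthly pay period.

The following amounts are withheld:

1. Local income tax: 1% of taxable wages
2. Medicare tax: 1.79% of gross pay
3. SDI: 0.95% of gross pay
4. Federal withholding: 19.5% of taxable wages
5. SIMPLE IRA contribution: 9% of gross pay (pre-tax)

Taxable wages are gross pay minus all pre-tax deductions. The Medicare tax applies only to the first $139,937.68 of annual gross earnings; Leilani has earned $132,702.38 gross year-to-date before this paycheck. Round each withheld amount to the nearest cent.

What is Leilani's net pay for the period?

$6,791.02

SIMPLE IRA contribution: $9,693.31 × 0.09 = $872.40
Taxable wages = $9,693.31 − $872.40 = $8,820.91
Federal withholding: $8,820.91 × 0.195 = $1,720.08
Local income tax: $8,820.91 × 0.01 = $88.21
SDI: $9,693.31 × 0.0095 = $92.09
Medicare tax: only $139,937.68 − $132,702.38 = $7,235.30 of this check is subject → $7,235.30 × 0.0179 = $129.51
Total deductions = $872.40 + $1,720.08 + $88.21 + $92.09 + $129.51 = $2,902.29
Net pay = $9,693.31 − $2,902.29 = $6,791.02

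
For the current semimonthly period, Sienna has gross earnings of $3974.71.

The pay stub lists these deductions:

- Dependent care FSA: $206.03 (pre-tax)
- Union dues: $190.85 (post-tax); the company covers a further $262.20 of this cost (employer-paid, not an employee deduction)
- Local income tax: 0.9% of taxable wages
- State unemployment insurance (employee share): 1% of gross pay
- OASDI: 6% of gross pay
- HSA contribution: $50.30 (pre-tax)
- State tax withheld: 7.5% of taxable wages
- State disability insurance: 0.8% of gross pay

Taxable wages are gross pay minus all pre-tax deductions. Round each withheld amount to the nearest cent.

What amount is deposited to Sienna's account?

Dependent care FSA: $206.03
HSA contribution: $50.30
Pre-tax total = $206.03 + $50.30 = $256.33
Taxable wages = $3974.71 − $256.33 = $3718.38
Local income tax: $3718.38 × 0.009 = $33.47
State tax withheld: $3718.38 × 0.075 = $278.88
State disability insurance: $3974.71 × 0.008 = $31.80
OASDI: $3974.71 × 0.06 = $238.48
State unemployment insurance (employee share): $3974.71 × 0.01 = $39.75
Union dues: $190.85
(Employer's $262.20 toward union dues is not withheld from the employee.)
Total deductions = $206.03 + $50.30 + $33.47 + $278.88 + $31.80 + $238.48 + $39.75 + $190.85 = $1069.56
Net pay = $3974.71 − $1069.56 = $2905.15

$2905.15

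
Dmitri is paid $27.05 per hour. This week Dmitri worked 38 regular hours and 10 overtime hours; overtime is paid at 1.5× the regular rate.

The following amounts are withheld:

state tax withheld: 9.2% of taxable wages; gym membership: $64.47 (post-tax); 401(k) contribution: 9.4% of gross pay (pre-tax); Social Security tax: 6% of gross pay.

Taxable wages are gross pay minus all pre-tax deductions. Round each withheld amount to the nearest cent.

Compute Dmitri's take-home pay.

$1028.90

Regular pay: 38 × $27.05 = $1027.90
Overtime pay: 10 × $27.05 × 1.5 = $405.75
Gross pay = $1027.90 + $405.75 = $1433.65
401(k) contribution: $1433.65 × 0.094 = $134.76
Taxable wages = $1433.65 − $134.76 = $1298.89
State tax withheld: $1298.89 × 0.092 = $119.50
Social Security tax: $1433.65 × 0.06 = $86.02
Gym membership: $64.47
Total deductions = $134.76 + $119.50 + $86.02 + $64.47 = $404.75
Net pay = $1433.65 − $404.75 = $1028.90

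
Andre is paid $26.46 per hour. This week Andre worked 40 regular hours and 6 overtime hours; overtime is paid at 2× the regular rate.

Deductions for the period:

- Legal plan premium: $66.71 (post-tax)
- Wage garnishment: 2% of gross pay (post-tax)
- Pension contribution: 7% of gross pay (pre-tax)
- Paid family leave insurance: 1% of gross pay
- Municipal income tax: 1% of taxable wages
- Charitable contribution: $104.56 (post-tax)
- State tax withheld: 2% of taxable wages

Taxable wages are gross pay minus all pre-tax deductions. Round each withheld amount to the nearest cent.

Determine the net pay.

$1,028.67

Regular pay: 40 × $26.46 = $1,058.40
Overtime pay: 6 × $26.46 × 2 = $317.52
Gross pay = $1,058.40 + $317.52 = $1,375.92
Pension contribution: $1,375.92 × 0.07 = $96.31
Taxable wages = $1,375.92 − $96.31 = $1,279.61
State tax withheld: $1,279.61 × 0.02 = $25.59
Municipal income tax: $1,279.61 × 0.01 = $12.80
Paid family leave insurance: $1,375.92 × 0.01 = $13.76
Wage garnishment: $1,375.92 × 0.02 = $27.52
Charitable contribution: $104.56
Legal plan premium: $66.71
Total deductions = $96.31 + $25.59 + $12.80 + $13.76 + $27.52 + $104.56 + $66.71 = $347.25
Net pay = $1,375.92 − $347.25 = $1,028.67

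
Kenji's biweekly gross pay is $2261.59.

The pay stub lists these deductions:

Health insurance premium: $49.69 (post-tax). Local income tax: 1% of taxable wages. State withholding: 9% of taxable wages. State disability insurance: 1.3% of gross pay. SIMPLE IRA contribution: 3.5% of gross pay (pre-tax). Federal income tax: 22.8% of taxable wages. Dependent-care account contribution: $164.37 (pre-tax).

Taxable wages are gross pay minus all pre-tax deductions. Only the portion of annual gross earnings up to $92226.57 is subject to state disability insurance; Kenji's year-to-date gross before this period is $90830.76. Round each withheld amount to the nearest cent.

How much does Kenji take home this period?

Dependent-care account contribution: $164.37
SIMPLE IRA contribution: $2261.59 × 0.035 = $79.16
Pre-tax total = $164.37 + $79.16 = $243.53
Taxable wages = $2261.59 − $243.53 = $2018.06
State withholding: $2018.06 × 0.09 = $181.63
Federal income tax: $2018.06 × 0.228 = $460.12
Local income tax: $2018.06 × 0.01 = $20.18
State disability insurance: only $92226.57 − $90830.76 = $1395.81 of this check is subject → $1395.81 × 0.013 = $18.15
Health insurance premium: $49.69
Total deductions = $164.37 + $79.16 + $181.63 + $460.12 + $20.18 + $18.15 + $49.69 = $973.30
Net pay = $2261.59 − $973.30 = $1288.29

$1288.29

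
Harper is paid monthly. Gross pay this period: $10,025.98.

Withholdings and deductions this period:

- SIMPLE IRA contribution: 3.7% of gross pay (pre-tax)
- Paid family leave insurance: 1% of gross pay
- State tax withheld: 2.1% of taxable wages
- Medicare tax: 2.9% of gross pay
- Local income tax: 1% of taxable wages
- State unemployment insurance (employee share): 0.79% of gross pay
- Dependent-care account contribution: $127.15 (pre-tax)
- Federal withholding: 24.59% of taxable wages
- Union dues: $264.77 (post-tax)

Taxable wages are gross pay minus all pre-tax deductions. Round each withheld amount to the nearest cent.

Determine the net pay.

Dependent-care account contribution: $127.15
SIMPLE IRA contribution: $10,025.98 × 0.037 = $370.96
Pre-tax total = $127.15 + $370.96 = $498.11
Taxable wages = $10,025.98 − $498.11 = $9,527.87
State tax withheld: $9,527.87 × 0.021 = $200.09
Local income tax: $9,527.87 × 0.01 = $95.28
Federal withholding: $9,527.87 × 0.2459 = $2,342.90
State unemployment insurance (employee share): $10,025.98 × 0.0079 = $79.21
Paid family leave insurance: $10,025.98 × 0.01 = $100.26
Medicare tax: $10,025.98 × 0.029 = $290.75
Union dues: $264.77
Total deductions = $127.15 + $370.96 + $200.09 + $95.28 + $2,342.90 + $79.21 + $100.26 + $290.75 + $264.77 = $3,871.37
Net pay = $10,025.98 − $3,871.37 = $6,154.61

$6,154.61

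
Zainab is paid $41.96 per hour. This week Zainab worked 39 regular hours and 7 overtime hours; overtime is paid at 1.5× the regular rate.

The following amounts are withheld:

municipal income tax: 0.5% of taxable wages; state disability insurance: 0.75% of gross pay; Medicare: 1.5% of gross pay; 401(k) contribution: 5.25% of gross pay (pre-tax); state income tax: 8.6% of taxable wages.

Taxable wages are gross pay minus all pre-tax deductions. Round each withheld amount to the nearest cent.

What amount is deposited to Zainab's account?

Regular pay: 39 × $41.96 = $1636.44
Overtime pay: 7 × $41.96 × 1.5 = $440.58
Gross pay = $1636.44 + $440.58 = $2077.02
401(k) contribution: $2077.02 × 0.0525 = $109.04
Taxable wages = $2077.02 − $109.04 = $1967.98
State income tax: $1967.98 × 0.086 = $169.25
Municipal income tax: $1967.98 × 0.005 = $9.84
State disability insurance: $2077.02 × 0.0075 = $15.58
Medicare: $2077.02 × 0.015 = $31.16
Total deductions = $109.04 + $169.25 + $9.84 + $15.58 + $31.16 = $334.87
Net pay = $2077.02 − $334.87 = $1742.15

$1742.15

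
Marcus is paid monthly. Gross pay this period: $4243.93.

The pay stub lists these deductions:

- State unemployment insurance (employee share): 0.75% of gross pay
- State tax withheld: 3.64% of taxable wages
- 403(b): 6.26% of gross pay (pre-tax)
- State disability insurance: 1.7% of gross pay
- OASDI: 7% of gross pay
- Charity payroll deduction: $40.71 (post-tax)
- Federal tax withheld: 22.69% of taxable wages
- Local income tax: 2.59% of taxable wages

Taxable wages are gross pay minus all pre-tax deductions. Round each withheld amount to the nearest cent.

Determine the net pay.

403(b): $4243.93 × 0.0626 = $265.67
Taxable wages = $4243.93 − $265.67 = $3978.26
State tax withheld: $3978.26 × 0.0364 = $144.81
Federal tax withheld: $3978.26 × 0.2269 = $902.67
Local income tax: $3978.26 × 0.0259 = $103.04
State disability insurance: $4243.93 × 0.017 = $72.15
OASDI: $4243.93 × 0.07 = $297.08
State unemployment insurance (employee share): $4243.93 × 0.0075 = $31.83
Charity payroll deduction: $40.71
Total deductions = $265.67 + $144.81 + $902.67 + $103.04 + $72.15 + $297.08 + $31.83 + $40.71 = $1857.96
Net pay = $4243.93 − $1857.96 = $2385.97

$2385.97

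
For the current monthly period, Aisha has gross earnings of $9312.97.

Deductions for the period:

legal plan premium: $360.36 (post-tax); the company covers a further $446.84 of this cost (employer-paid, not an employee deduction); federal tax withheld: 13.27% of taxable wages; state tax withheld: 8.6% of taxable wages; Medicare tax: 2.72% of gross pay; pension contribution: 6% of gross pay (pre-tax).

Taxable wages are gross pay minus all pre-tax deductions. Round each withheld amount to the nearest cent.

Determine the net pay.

$6225.98

Pension contribution: $9312.97 × 0.06 = $558.78
Taxable wages = $9312.97 − $558.78 = $8754.19
State tax withheld: $8754.19 × 0.086 = $752.86
Federal tax withheld: $8754.19 × 0.1327 = $1161.68
Medicare tax: $9312.97 × 0.0272 = $253.31
Legal plan premium: $360.36
(Employer's $446.84 toward legal plan premium is not withheld from the employee.)
Total deductions = $558.78 + $752.86 + $1161.68 + $253.31 + $360.36 = $3086.99
Net pay = $9312.97 − $3086.99 = $6225.98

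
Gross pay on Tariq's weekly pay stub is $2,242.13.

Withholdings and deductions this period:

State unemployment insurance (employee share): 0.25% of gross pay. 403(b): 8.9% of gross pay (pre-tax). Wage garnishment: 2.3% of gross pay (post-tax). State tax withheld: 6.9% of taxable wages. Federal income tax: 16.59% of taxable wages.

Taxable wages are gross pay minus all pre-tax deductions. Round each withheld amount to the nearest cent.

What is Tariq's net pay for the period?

$1,505.60

403(b): $2,242.13 × 0.089 = $199.55
Taxable wages = $2,242.13 − $199.55 = $2,042.58
Federal income tax: $2,042.58 × 0.1659 = $338.86
State tax withheld: $2,042.58 × 0.069 = $140.94
State unemployment insurance (employee share): $2,242.13 × 0.0025 = $5.61
Wage garnishment: $2,242.13 × 0.023 = $51.57
Total deductions = $199.55 + $338.86 + $140.94 + $5.61 + $51.57 = $736.53
Net pay = $2,242.13 − $736.53 = $1,505.60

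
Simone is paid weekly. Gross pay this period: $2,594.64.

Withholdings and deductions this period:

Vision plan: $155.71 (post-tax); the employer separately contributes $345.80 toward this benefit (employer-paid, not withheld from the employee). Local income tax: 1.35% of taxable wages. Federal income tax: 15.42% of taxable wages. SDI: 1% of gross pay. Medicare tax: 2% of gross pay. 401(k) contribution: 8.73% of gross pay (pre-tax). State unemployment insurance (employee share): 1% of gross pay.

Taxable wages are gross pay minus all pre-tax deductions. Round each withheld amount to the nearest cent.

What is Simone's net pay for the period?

401(k) contribution: $2,594.64 × 0.0873 = $226.51
Taxable wages = $2,594.64 − $226.51 = $2,368.13
Federal income tax: $2,368.13 × 0.1542 = $365.17
Local income tax: $2,368.13 × 0.0135 = $31.97
Medicare tax: $2,594.64 × 0.02 = $51.89
State unemployment insurance (employee share): $2,594.64 × 0.01 = $25.95
SDI: $2,594.64 × 0.01 = $25.95
Vision plan: $155.71
(Employer's $345.80 toward vision plan is not withheld from the employee.)
Total deductions = $226.51 + $365.17 + $31.97 + $51.89 + $25.95 + $25.95 + $155.71 = $883.15
Net pay = $2,594.64 − $883.15 = $1,711.49

$1,711.49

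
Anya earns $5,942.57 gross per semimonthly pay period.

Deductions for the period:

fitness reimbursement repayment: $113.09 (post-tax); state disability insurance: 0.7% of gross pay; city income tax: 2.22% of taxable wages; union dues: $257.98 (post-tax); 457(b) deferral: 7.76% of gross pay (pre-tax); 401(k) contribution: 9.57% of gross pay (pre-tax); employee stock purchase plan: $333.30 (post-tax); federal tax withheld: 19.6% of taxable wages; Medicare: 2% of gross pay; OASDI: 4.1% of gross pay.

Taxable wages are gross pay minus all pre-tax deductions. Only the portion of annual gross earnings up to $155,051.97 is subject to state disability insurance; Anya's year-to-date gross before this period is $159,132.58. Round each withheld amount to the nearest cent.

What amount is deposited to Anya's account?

457(b) deferral: $5,942.57 × 0.0776 = $461.14
401(k) contribution: $5,942.57 × 0.0957 = $568.70
Pre-tax total = $461.14 + $568.70 = $1,029.84
Taxable wages = $5,942.57 − $1,029.84 = $4,912.73
Federal tax withheld: $4,912.73 × 0.196 = $962.90
City income tax: $4,912.73 × 0.0222 = $109.06
Medicare: $5,942.57 × 0.02 = $118.85
State disability insurance: annual cap $155,051.97 already reached (YTD $159,132.58), so $0.00
OASDI: $5,942.57 × 0.041 = $243.65
Employee stock purchase plan: $333.30
Fitness reimbursement repayment: $113.09
Union dues: $257.98
Total deductions = $461.14 + $568.70 + $962.90 + $109.06 + $118.85 + $0.00 + $243.65 + $333.30 + $113.09 + $257.98 = $3,168.67
Net pay = $5,942.57 − $3,168.67 = $2,773.90

$2,773.90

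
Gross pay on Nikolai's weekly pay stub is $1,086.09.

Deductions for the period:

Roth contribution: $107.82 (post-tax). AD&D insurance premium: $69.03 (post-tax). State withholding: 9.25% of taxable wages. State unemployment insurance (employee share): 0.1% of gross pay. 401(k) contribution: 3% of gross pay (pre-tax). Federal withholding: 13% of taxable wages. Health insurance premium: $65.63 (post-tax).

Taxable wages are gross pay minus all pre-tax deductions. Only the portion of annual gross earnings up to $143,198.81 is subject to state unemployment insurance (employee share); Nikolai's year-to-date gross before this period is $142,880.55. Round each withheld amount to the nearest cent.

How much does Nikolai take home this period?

401(k) contribution: $1,086.09 × 0.03 = $32.58
Taxable wages = $1,086.09 − $32.58 = $1,053.51
State withholding: $1,053.51 × 0.0925 = $97.45
Federal withholding: $1,053.51 × 0.13 = $136.96
State unemployment insurance (employee share): only $143,198.81 − $142,880.55 = $318.26 of this check is subject → $318.26 × 0.001 = $0.32
AD&D insurance premium: $69.03
Roth contribution: $107.82
Health insurance premium: $65.63
Total deductions = $32.58 + $97.45 + $136.96 + $0.32 + $69.03 + $107.82 + $65.63 = $509.79
Net pay = $1,086.09 − $509.79 = $576.30

$576.30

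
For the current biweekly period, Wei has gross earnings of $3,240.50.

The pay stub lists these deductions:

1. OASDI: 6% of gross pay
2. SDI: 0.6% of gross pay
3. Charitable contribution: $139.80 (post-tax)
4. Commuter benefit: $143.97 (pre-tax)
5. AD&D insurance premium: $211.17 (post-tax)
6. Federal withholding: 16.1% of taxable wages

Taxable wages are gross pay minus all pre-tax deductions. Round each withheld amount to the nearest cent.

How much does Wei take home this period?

Commuter benefit: $143.97
Taxable wages = $3,240.50 − $143.97 = $3,096.53
Federal withholding: $3,096.53 × 0.161 = $498.54
SDI: $3,240.50 × 0.006 = $19.44
OASDI: $3,240.50 × 0.06 = $194.43
Charitable contribution: $139.80
AD&D insurance premium: $211.17
Total deductions = $143.97 + $498.54 + $19.44 + $194.43 + $139.80 + $211.17 = $1,207.35
Net pay = $3,240.50 − $1,207.35 = $2,033.15

$2,033.15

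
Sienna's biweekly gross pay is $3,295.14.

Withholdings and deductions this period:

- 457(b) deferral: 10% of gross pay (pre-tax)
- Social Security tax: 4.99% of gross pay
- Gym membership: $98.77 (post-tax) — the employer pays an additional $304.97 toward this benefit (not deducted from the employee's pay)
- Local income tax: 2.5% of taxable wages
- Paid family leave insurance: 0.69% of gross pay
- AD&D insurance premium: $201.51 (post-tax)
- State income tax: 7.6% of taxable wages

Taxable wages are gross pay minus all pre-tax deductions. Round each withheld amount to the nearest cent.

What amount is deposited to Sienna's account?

457(b) deferral: $3,295.14 × 0.1 = $329.51
Taxable wages = $3,295.14 − $329.51 = $2,965.63
State income tax: $2,965.63 × 0.076 = $225.39
Local income tax: $2,965.63 × 0.025 = $74.14
Paid family leave insurance: $3,295.14 × 0.0069 = $22.74
Social Security tax: $3,295.14 × 0.0499 = $164.43
AD&D insurance premium: $201.51
Gym membership: $98.77
(Employer's $304.97 toward gym membership is not withheld from the employee.)
Total deductions = $329.51 + $225.39 + $74.14 + $22.74 + $164.43 + $201.51 + $98.77 = $1,116.49
Net pay = $3,295.14 − $1,116.49 = $2,178.65

$2,178.65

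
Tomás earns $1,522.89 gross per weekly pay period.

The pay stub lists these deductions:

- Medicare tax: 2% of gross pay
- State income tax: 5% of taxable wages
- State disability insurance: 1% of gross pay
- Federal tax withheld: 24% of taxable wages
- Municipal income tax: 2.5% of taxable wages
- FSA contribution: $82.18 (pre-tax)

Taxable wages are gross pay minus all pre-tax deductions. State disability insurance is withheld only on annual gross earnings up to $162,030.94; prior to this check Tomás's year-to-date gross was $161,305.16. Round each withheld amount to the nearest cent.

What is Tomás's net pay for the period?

FSA contribution: $82.18
Taxable wages = $1,522.89 − $82.18 = $1,440.71
Federal tax withheld: $1,440.71 × 0.24 = $345.77
State income tax: $1,440.71 × 0.05 = $72.04
Municipal income tax: $1,440.71 × 0.025 = $36.02
Medicare tax: $1,522.89 × 0.02 = $30.46
State disability insurance: only $162,030.94 − $161,305.16 = $725.78 of this check is subject → $725.78 × 0.01 = $7.26
Total deductions = $82.18 + $345.77 + $72.04 + $36.02 + $30.46 + $7.26 = $573.73
Net pay = $1,522.89 − $573.73 = $949.16

$949.16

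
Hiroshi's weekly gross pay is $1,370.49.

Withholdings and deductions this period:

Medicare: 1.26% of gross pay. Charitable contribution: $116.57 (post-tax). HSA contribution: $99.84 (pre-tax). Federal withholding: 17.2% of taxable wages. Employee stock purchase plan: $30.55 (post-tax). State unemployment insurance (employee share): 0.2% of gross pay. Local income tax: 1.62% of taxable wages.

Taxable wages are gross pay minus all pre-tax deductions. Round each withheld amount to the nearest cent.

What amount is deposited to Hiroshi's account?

$864.39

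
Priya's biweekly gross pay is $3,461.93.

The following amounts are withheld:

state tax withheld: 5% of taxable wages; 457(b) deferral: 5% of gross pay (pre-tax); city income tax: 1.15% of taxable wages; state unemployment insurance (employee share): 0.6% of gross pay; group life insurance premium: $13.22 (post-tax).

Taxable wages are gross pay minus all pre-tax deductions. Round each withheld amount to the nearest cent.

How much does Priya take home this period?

$3,052.58

457(b) deferral: $3,461.93 × 0.05 = $173.10
Taxable wages = $3,461.93 − $173.10 = $3,288.83
State tax withheld: $3,288.83 × 0.05 = $164.44
City income tax: $3,288.83 × 0.0115 = $37.82
State unemployment insurance (employee share): $3,461.93 × 0.006 = $20.77
Group life insurance premium: $13.22
Total deductions = $173.10 + $164.44 + $37.82 + $20.77 + $13.22 = $409.35
Net pay = $3,461.93 − $409.35 = $3,052.58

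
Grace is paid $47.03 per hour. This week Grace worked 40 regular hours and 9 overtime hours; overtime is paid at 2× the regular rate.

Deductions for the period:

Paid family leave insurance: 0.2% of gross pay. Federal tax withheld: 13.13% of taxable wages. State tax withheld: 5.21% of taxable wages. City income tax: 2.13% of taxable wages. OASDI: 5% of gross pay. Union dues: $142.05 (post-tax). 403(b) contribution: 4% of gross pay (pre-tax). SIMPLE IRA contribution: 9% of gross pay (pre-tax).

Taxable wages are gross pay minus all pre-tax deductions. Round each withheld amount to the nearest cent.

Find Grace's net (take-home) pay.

$1,603.45

Regular pay: 40 × $47.03 = $1,881.20
Overtime pay: 9 × $47.03 × 2 = $846.54
Gross pay = $1,881.20 + $846.54 = $2,727.74
SIMPLE IRA contribution: $2,727.74 × 0.09 = $245.50
403(b) contribution: $2,727.74 × 0.04 = $109.11
Pre-tax total = $245.50 + $109.11 = $354.61
Taxable wages = $2,727.74 − $354.61 = $2,373.13
State tax withheld: $2,373.13 × 0.0521 = $123.64
Federal tax withheld: $2,373.13 × 0.1313 = $311.59
City income tax: $2,373.13 × 0.0213 = $50.55
OASDI: $2,727.74 × 0.05 = $136.39
Paid family leave insurance: $2,727.74 × 0.002 = $5.46
Union dues: $142.05
Total deductions = $245.50 + $109.11 + $123.64 + $311.59 + $50.55 + $136.39 + $5.46 + $142.05 = $1,124.29
Net pay = $2,727.74 − $1,124.29 = $1,603.45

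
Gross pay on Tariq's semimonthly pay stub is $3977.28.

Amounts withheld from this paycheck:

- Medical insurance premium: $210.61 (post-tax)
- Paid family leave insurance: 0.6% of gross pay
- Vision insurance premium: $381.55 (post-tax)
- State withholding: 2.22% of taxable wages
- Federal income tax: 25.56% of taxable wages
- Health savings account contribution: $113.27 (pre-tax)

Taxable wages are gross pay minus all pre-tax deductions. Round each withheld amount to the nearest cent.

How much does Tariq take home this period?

$2174.57

Health savings account contribution: $113.27
Taxable wages = $3977.28 − $113.27 = $3864.01
Federal income tax: $3864.01 × 0.2556 = $987.64
State withholding: $3864.01 × 0.0222 = $85.78
Paid family leave insurance: $3977.28 × 0.006 = $23.86
Medical insurance premium: $210.61
Vision insurance premium: $381.55
Total deductions = $113.27 + $987.64 + $85.78 + $23.86 + $210.61 + $381.55 = $1802.71
Net pay = $3977.28 − $1802.71 = $2174.57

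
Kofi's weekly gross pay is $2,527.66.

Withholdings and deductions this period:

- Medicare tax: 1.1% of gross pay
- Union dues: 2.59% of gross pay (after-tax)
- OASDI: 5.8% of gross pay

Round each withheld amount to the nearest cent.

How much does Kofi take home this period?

Medicare tax: $2,527.66 × 0.011 = $27.80
OASDI: $2,527.66 × 0.058 = $146.60
Union dues: $2,527.66 × 0.0259 = $65.47
Total deductions = $27.80 + $146.60 + $65.47 = $239.87
Net pay = $2,527.66 − $239.87 = $2,287.79

$2,287.79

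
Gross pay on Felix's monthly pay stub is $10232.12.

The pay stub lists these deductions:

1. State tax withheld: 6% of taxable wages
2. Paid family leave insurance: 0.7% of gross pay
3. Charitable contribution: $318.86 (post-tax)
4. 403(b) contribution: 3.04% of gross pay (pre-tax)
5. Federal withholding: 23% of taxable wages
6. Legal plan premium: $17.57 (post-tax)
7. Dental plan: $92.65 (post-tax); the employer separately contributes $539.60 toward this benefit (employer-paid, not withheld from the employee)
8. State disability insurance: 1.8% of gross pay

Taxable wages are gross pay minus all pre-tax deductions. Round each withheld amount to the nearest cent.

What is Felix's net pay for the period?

$6359.08

403(b) contribution: $10232.12 × 0.0304 = $311.06
Taxable wages = $10232.12 − $311.06 = $9921.06
Federal withholding: $9921.06 × 0.23 = $2281.84
State tax withheld: $9921.06 × 0.06 = $595.26
State disability insurance: $10232.12 × 0.018 = $184.18
Paid family leave insurance: $10232.12 × 0.007 = $71.62
Dental plan: $92.65
Legal plan premium: $17.57
Charitable contribution: $318.86
(Employer's $539.60 toward dental plan is not withheld from the employee.)
Total deductions = $311.06 + $2281.84 + $595.26 + $184.18 + $71.62 + $92.65 + $17.57 + $318.86 = $3873.04
Net pay = $10232.12 − $3873.04 = $6359.08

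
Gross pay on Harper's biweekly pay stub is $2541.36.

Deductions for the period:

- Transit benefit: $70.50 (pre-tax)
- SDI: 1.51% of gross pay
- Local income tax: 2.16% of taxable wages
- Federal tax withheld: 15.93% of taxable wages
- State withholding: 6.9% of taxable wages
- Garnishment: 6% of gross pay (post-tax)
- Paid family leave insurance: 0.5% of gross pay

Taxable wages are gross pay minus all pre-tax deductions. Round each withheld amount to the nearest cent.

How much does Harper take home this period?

Transit benefit: $70.50
Taxable wages = $2541.36 − $70.50 = $2470.86
Local income tax: $2470.86 × 0.0216 = $53.37
Federal tax withheld: $2470.86 × 0.1593 = $393.61
State withholding: $2470.86 × 0.069 = $170.49
SDI: $2541.36 × 0.0151 = $38.37
Paid family leave insurance: $2541.36 × 0.005 = $12.71
Garnishment: $2541.36 × 0.06 = $152.48
Total deductions = $70.50 + $53.37 + $393.61 + $170.49 + $38.37 + $12.71 + $152.48 = $891.53
Net pay = $2541.36 − $891.53 = $1649.83

$1649.83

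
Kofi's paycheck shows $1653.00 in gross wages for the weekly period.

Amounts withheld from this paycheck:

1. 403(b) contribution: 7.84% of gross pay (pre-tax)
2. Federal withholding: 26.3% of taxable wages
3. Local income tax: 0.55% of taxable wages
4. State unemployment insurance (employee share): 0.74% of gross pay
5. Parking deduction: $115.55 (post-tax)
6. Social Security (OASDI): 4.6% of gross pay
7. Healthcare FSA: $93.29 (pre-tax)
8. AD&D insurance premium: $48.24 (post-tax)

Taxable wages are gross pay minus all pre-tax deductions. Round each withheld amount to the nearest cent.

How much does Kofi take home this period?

$794.06

Healthcare FSA: $93.29
403(b) contribution: $1653.00 × 0.0784 = $129.60
Pre-tax total = $93.29 + $129.60 = $222.89
Taxable wages = $1653.00 − $222.89 = $1430.11
Local income tax: $1430.11 × 0.0055 = $7.87
Federal withholding: $1430.11 × 0.263 = $376.12
State unemployment insurance (employee share): $1653.00 × 0.0074 = $12.23
Social Security (OASDI): $1653.00 × 0.046 = $76.04
AD&D insurance premium: $48.24
Parking deduction: $115.55
Total deductions = $93.29 + $129.60 + $7.87 + $376.12 + $12.23 + $76.04 + $48.24 + $115.55 = $858.94
Net pay = $1653.00 − $858.94 = $794.06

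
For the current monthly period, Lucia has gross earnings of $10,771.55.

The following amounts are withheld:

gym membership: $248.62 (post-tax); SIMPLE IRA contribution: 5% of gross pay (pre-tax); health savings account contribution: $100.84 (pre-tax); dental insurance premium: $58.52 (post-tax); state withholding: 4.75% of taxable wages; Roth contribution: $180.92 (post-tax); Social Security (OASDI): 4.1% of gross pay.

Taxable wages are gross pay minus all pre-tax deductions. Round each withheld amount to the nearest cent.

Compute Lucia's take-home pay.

$8,721.16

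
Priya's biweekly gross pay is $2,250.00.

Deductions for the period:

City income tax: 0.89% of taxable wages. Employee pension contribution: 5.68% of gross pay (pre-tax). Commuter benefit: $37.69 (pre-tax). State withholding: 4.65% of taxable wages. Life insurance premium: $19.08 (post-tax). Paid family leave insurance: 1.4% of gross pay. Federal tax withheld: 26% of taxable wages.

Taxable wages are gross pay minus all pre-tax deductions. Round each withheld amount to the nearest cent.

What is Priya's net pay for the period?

$1,376.48

Employee pension contribution: $2,250.00 × 0.0568 = $127.80
Commuter benefit: $37.69
Pre-tax total = $127.80 + $37.69 = $165.49
Taxable wages = $2,250.00 − $165.49 = $2,084.51
State withholding: $2,084.51 × 0.0465 = $96.93
City income tax: $2,084.51 × 0.0089 = $18.55
Federal tax withheld: $2,084.51 × 0.26 = $541.97
Paid family leave insurance: $2,250.00 × 0.014 = $31.50
Life insurance premium: $19.08
Total deductions = $127.80 + $37.69 + $96.93 + $18.55 + $541.97 + $31.50 + $19.08 = $873.52
Net pay = $2,250.00 − $873.52 = $1,376.48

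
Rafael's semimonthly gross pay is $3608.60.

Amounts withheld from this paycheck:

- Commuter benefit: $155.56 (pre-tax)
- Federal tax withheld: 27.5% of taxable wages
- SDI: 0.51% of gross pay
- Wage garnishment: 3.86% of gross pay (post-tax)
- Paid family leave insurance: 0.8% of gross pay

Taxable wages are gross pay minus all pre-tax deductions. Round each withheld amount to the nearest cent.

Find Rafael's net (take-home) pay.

$2316.89

Commuter benefit: $155.56
Taxable wages = $3608.60 − $155.56 = $3453.04
Federal tax withheld: $3453.04 × 0.275 = $949.59
Paid family leave insurance: $3608.60 × 0.008 = $28.87
SDI: $3608.60 × 0.0051 = $18.40
Wage garnishment: $3608.60 × 0.0386 = $139.29
Total deductions = $155.56 + $949.59 + $28.87 + $18.40 + $139.29 = $1291.71
Net pay = $3608.60 − $1291.71 = $2316.89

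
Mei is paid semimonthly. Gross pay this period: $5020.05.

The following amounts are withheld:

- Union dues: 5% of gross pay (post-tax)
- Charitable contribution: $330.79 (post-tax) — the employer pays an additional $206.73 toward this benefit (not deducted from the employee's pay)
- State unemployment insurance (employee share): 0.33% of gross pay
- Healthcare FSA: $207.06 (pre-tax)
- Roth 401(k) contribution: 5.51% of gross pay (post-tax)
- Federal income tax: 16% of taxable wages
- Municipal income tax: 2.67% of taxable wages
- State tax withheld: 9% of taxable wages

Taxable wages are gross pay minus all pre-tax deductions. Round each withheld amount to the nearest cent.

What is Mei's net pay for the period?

$2606.27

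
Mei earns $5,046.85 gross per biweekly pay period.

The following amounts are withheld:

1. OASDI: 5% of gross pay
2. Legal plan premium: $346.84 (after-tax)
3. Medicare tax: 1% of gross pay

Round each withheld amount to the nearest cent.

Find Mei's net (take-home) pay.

$4,397.20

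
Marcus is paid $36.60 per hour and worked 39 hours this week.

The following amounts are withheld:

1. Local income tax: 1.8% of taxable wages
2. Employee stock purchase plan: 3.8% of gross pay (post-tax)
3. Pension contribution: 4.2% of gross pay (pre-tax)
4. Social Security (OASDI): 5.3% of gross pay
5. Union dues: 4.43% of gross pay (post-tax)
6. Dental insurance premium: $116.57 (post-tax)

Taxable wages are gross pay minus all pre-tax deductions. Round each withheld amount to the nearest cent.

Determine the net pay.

Gross pay: 39 × $36.60 = $1,427.40
Pension contribution: $1,427.40 × 0.042 = $59.95
Taxable wages = $1,427.40 − $59.95 = $1,367.45
Local income tax: $1,367.45 × 0.018 = $24.61
Social Security (OASDI): $1,427.40 × 0.053 = $75.65
Union dues: $1,427.40 × 0.0443 = $63.23
Dental insurance premium: $116.57
Employee stock purchase plan: $1,427.40 × 0.038 = $54.24
Total deductions = $59.95 + $24.61 + $75.65 + $63.23 + $116.57 + $54.24 = $394.25
Net pay = $1,427.40 − $394.25 = $1,033.15

$1,033.15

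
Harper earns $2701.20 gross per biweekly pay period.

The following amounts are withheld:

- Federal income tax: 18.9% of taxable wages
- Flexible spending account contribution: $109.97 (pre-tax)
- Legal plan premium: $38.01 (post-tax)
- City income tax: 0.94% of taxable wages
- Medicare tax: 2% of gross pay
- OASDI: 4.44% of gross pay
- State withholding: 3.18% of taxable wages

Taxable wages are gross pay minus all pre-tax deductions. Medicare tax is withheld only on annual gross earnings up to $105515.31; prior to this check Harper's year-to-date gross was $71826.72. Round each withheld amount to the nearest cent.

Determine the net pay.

$1782.77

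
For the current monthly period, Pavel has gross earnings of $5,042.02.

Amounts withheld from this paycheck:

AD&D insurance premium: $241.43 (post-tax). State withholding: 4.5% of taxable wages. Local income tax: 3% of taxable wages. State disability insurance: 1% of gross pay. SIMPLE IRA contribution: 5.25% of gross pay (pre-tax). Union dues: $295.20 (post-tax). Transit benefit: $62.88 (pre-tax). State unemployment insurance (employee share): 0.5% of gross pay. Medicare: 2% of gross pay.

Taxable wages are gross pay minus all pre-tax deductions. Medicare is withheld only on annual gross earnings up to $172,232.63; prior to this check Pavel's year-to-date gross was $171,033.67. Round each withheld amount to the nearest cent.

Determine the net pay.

$3,724.61

SIMPLE IRA contribution: $5,042.02 × 0.0525 = $264.71
Transit benefit: $62.88
Pre-tax total = $264.71 + $62.88 = $327.59
Taxable wages = $5,042.02 − $327.59 = $4,714.43
Local income tax: $4,714.43 × 0.03 = $141.43
State withholding: $4,714.43 × 0.045 = $212.15
Medicare: only $172,232.63 − $171,033.67 = $1,198.96 of this check is subject → $1,198.96 × 0.02 = $23.98
State disability insurance: $5,042.02 × 0.01 = $50.42
State unemployment insurance (employee share): $5,042.02 × 0.005 = $25.21
Union dues: $295.20
AD&D insurance premium: $241.43
Total deductions = $264.71 + $62.88 + $141.43 + $212.15 + $23.98 + $50.42 + $25.21 + $295.20 + $241.43 = $1,317.41
Net pay = $5,042.02 − $1,317.41 = $3,724.61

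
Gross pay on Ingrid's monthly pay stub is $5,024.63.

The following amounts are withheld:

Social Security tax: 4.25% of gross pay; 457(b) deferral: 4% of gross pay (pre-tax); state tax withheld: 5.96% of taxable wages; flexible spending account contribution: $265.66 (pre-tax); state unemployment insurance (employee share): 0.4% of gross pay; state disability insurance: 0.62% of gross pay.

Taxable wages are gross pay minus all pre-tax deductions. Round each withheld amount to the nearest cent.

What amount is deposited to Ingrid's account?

$4,021.52

457(b) deferral: $5,024.63 × 0.04 = $200.99
Flexible spending account contribution: $265.66
Pre-tax total = $200.99 + $265.66 = $466.65
Taxable wages = $5,024.63 − $466.65 = $4,557.98
State tax withheld: $4,557.98 × 0.0596 = $271.66
State disability insurance: $5,024.63 × 0.0062 = $31.15
State unemployment insurance (employee share): $5,024.63 × 0.004 = $20.10
Social Security tax: $5,024.63 × 0.0425 = $213.55
Total deductions = $200.99 + $265.66 + $271.66 + $31.15 + $20.10 + $213.55 = $1,003.11
Net pay = $5,024.63 − $1,003.11 = $4,021.52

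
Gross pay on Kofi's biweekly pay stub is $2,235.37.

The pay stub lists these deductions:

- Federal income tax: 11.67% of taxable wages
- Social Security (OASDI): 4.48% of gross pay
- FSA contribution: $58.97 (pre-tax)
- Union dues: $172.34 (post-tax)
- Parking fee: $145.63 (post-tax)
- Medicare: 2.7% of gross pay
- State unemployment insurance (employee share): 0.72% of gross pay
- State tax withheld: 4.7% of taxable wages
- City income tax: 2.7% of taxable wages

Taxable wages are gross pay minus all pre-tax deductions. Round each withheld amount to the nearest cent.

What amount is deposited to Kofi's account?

FSA contribution: $58.97
Taxable wages = $2,235.37 − $58.97 = $2,176.40
State tax withheld: $2,176.40 × 0.047 = $102.29
Federal income tax: $2,176.40 × 0.1167 = $253.99
City income tax: $2,176.40 × 0.027 = $58.76
Social Security (OASDI): $2,235.37 × 0.0448 = $100.14
Medicare: $2,235.37 × 0.027 = $60.35
State unemployment insurance (employee share): $2,235.37 × 0.0072 = $16.09
Union dues: $172.34
Parking fee: $145.63
Total deductions = $58.97 + $102.29 + $253.99 + $58.76 + $100.14 + $60.35 + $16.09 + $172.34 + $145.63 = $968.56
Net pay = $2,235.37 − $968.56 = $1,266.81

$1,266.81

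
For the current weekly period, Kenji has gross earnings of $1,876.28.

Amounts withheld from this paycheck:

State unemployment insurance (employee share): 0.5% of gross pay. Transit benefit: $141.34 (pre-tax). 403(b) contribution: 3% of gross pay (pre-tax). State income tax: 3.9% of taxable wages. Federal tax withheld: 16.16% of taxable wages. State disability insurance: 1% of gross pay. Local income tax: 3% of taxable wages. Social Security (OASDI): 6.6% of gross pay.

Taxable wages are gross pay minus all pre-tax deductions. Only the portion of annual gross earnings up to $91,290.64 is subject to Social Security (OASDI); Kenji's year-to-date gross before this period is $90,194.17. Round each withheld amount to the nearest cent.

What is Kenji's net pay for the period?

$1,191.04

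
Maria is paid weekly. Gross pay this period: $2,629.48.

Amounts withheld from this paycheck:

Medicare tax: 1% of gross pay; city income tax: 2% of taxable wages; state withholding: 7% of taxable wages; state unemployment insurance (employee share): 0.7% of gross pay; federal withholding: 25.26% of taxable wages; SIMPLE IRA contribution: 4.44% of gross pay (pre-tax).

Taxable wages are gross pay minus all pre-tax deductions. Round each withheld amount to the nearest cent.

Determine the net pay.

$1,607.17

SIMPLE IRA contribution: $2,629.48 × 0.0444 = $116.75
Taxable wages = $2,629.48 − $116.75 = $2,512.73
Federal withholding: $2,512.73 × 0.2526 = $634.72
State withholding: $2,512.73 × 0.07 = $175.89
City income tax: $2,512.73 × 0.02 = $50.25
Medicare tax: $2,629.48 × 0.01 = $26.29
State unemployment insurance (employee share): $2,629.48 × 0.007 = $18.41
Total deductions = $116.75 + $634.72 + $175.89 + $50.25 + $26.29 + $18.41 = $1,022.31
Net pay = $2,629.48 − $1,022.31 = $1,607.17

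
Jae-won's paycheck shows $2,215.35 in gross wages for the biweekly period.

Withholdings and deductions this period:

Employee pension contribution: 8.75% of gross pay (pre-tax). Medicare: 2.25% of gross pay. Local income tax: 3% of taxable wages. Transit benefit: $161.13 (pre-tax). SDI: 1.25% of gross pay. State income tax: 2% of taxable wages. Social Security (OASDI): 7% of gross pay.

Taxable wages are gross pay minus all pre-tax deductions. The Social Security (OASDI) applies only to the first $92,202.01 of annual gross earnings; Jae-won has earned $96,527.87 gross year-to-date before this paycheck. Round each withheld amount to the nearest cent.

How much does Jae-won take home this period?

$1,689.82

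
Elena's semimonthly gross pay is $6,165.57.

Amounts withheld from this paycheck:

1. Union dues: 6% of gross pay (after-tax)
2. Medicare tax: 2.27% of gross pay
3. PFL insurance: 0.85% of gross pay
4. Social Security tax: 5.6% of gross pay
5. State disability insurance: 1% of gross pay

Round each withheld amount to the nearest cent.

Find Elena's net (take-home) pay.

$5,196.34

Social Security tax: $6,165.57 × 0.056 = $345.27
Medicare tax: $6,165.57 × 0.0227 = $139.96
State disability insurance: $6,165.57 × 0.01 = $61.66
PFL insurance: $6,165.57 × 0.0085 = $52.41
Union dues: $6,165.57 × 0.06 = $369.93
Total deductions = $345.27 + $139.96 + $61.66 + $52.41 + $369.93 = $969.23
Net pay = $6,165.57 − $969.23 = $5,196.34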